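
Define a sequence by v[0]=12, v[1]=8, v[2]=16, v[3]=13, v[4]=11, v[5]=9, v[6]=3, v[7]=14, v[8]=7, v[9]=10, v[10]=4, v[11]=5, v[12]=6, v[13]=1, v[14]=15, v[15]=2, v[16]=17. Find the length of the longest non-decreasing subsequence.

6

Let dp[i] be the length of the longest such subsequence ending at index i:
i:      0  1  2  3  4  5  6  7  8  9 10 11 12 13 14 15 16
v[i]:  12  8 16 13 11  9  3 14  7 10  4  5  6  1 15  2 17
dp:     1  1  2  2  2  2  1  3  2  3  2  3  4  1  5  2  6
Maximum dp value is 6.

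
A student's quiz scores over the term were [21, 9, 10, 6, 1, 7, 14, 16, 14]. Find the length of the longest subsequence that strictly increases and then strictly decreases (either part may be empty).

5

inc[i] = longest strictly increasing subsequence ending at i; dec[i] = longest strictly decreasing subsequence starting at i:
i:      1  2  3  4  5  6  7  8  9
a[i]:  21  9 10  6  1  7 14 16 14
inc:    1  1  2  1  1  2  3  4  3
dec:    4  3  3  2  1  1  1  2  1
Best peak at i=8 (value 16): inc=4, dec=2, length 4+2−1 = 5.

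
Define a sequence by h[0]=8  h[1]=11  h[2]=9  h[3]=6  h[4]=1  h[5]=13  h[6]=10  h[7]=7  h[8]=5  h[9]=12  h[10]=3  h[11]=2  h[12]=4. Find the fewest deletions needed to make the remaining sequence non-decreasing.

Fewest deletions = n − (longest non-decreasing subsequence).
i:      0  1  2  3  4  5  6  7  8  9 10 11 12
h[i]:   8 11  9  6  1 13 10  7  5 12  3  2  4
dp:     1  2  2  1  1  3  3  2  2  4  2  2  3
max dp = 4, so deletions = 13 − 4 = 9.

9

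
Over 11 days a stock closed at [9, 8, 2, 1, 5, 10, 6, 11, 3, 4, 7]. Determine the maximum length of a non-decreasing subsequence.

Let dp[i] be the length of the longest such subsequence ending at index i:
i:      1  2  3  4  5  6  7  8  9 10 11
a[i]:   9  8  2  1  5 10  6 11  3  4  7
dp:     1  1  1  1  2  3  3  4  2  3  4
Maximum dp value is 4.

4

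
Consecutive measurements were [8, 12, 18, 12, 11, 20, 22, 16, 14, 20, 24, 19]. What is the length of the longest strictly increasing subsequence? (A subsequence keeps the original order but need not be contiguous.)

Track the smallest tail for each achievable length (strict):
8 → extends → [8]
12 → extends → [8, 12]
18 → extends → [8, 12, 18]
12 → already a tail → [8, 12, 18]
11 → replaces 12 → [8, 11, 18]
20 → extends → [8, 11, 18, 20]
22 → extends → [8, 11, 18, 20, 22]
16 → replaces 18 → [8, 11, 16, 20, 22]
14 → replaces 16 → [8, 11, 14, 20, 22]
20 → already a tail → [8, 11, 14, 20, 22]
24 → extends → [8, 11, 14, 20, 22, 24]
19 → replaces 20 → [8, 11, 14, 19, 22, 24]
Six tails, so the longest strictly increasing subsequence has length 6 (e.g. 8, 12, 18, 20, 22, 24).

6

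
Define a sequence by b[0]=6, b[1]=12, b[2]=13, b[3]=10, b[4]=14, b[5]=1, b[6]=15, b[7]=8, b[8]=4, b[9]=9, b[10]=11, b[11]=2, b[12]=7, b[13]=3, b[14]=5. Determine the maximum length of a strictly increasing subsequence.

5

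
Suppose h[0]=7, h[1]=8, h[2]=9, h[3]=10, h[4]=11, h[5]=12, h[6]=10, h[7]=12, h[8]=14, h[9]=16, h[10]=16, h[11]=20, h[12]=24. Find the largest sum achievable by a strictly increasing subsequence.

131

Let S[i] be the best sum of a strictly increasing subsequence ending at i:
i:       0   1   2   3   4   5   6   7   8   9  10  11  12
h[i]:    7   8   9  10  11  12  10  12  14  16  16  20  24
S:       7  15  24  34  45  57  34  57  71  87  87 107 131
Maximum is 131 (e.g. 7 + 8 + 9 + 10 + 11 + 12 + 14 + 16 + 20 + 24).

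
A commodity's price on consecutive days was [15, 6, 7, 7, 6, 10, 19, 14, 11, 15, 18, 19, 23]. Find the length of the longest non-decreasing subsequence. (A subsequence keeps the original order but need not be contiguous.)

9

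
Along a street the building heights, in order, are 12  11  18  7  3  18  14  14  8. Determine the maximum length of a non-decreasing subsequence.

3

Let dp[i] be the length of the longest such subsequence ending at index i:
i:      1  2  3  4  5  6  7  8  9
a[i]:  12 11 18  7  3 18 14 14  8
dp:     1  1  2  1  1  3  2  3  2
Maximum dp value is 3.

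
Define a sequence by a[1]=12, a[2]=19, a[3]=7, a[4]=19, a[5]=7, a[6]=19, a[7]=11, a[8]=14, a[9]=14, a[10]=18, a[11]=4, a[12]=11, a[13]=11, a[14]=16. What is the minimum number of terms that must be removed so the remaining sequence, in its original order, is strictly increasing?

Fewest deletions = n − (longest strictly increasing subsequence).
i:      1  2  3  4  5  6  7  8  9 10 11 12 13 14
a[i]:  12 19  7 19  7 19 11 14 14 18  4 11 11 16
dp:     1  2  1  2  1  2  2  3  3  4  1  2  2  4
max dp = 4, so deletions = 14 − 4 = 10.

10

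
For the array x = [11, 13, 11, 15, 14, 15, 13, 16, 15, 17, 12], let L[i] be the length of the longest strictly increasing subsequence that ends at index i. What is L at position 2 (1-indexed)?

2

dp[i] = 1 + max{dp[j] : j<i, x[j]<x[i]} (or 1 if no such j):
i:      1  2  3  4  5  6  7  8  9 10 11
x[i]:  11 13 11 15 14 15 13 16 15 17 12
dp:     1  2  1  3  3  4  2  5  4  6  2
At index 2 the value is 2.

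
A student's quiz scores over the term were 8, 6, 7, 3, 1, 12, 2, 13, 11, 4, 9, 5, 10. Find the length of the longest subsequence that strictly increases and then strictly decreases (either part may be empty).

7

inc[i] = longest strictly increasing subsequence ending at i; dec[i] = longest strictly decreasing subsequence starting at i:
i:      1  2  3  4  5  6  7  8  9 10 11 12 13
a[i]:   8  6  7  3  1 12  2 13 11  4  9  5 10
inc:    1  1  2  1  1  3  2  4  3  3  4  4  5
dec:    4  3  3  2  1  4  1  4  3  1  2  1  1
Best peak at i=8 (value 13): inc=4, dec=4, length 4+4−1 = 7.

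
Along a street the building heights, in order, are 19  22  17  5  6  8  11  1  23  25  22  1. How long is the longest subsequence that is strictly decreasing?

4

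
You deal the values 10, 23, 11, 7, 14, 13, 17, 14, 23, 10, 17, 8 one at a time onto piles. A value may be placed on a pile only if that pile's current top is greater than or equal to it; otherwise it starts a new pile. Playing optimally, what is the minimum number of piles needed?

5

The minimum number of non-increasing subsequences covering a sequence equals the length of its longest strictly increasing subsequence.
LIS length is 5 (e.g. 10, 11, 14, 17, 23), so 5 piles are needed.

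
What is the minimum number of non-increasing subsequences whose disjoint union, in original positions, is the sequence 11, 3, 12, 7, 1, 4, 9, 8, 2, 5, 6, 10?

Place each on the leftmost legal pile:
11 → new pile 1 (tops now [11])
3 → pile 1 (tops now [3])
12 → new pile 2 (tops now [3, 12])
7 → pile 2 (tops now [3, 7])
1 → pile 1 (tops now [1, 7])
4 → pile 2 (tops now [1, 4])
9 → new pile 3 (tops now [1, 4, 9])
8 → pile 3 (tops now [1, 4, 8])
2 → pile 2 (tops now [1, 2, 8])
5 → pile 3 (tops now [1, 2, 5])
6 → new pile 4 (tops now [1, 2, 5, 6])
10 → new pile 5 (tops now [1, 2, 5, 6, 10])
Five piles.

5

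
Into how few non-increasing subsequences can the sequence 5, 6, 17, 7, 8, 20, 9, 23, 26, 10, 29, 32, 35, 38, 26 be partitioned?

11

The minimum number of non-increasing subsequences covering a sequence equals the length of its longest strictly increasing subsequence.
LIS length is 11 (e.g. 5, 6, 7, 8, 20, 23, 26, 29, 32, 35, 38), so 11 piles are needed.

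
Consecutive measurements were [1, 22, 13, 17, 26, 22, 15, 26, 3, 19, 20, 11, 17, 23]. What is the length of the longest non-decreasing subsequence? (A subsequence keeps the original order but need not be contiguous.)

6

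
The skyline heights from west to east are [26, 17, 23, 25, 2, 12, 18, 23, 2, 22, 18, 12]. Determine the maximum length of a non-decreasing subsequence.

Let dp[i] be the length of the longest such subsequence ending at index i:
i:      1  2  3  4  5  6  7  8  9 10 11 12
a[i]:  26 17 23 25  2 12 18 23  2 22 18 12
dp:     1  1  2  3  1  2  3  4  2  4  4  3
Maximum dp value is 4.

4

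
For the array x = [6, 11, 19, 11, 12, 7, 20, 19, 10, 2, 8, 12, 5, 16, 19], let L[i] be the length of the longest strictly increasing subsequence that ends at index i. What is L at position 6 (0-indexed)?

dp[i] = 1 + max{dp[j] : j<i, x[j]<x[i]} (or 1 if no such j):
i:      0  1  2  3  4  5  6  7  8  9 10 11 12 13 14
x[i]:   6 11 19 11 12  7 20 19 10  2  8 12  5 16 19
dp:     1  2  3  2  3  2  4  4  3  1  3  4  2  5  6
At index 6 the value is 4.

4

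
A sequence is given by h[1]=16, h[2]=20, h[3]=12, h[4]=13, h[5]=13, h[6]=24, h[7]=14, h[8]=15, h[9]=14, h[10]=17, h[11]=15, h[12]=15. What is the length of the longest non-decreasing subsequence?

Track the smallest tail for each achievable length (allowing ties):
16 → extends → [16]
20 → extends → [16, 20]
12 → replaces 16 → [12, 20]
13 → replaces 20 → [12, 13]
13 → extends → [12, 13, 13]
24 → extends → [12, 13, 13, 24]
14 → replaces 24 → [12, 13, 13, 14]
15 → extends → [12, 13, 13, 14, 15]
14 → replaces 15 → [12, 13, 13, 14, 14]
17 → extends → [12, 13, 13, 14, 14, 17]
15 → replaces 17 → [12, 13, 13, 14, 14, 15]
15 → extends → [12, 13, 13, 14, 14, 15, 15]
Seven tails, so the longest non-decreasing subsequence has length 7 (e.g. 12, 13, 13, 14, 15, 15, 15).

7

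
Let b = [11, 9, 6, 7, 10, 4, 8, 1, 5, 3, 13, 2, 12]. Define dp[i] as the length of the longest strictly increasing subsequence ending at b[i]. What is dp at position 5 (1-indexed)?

dp[i] = 1 + max{dp[j] : j<i, b[j]<b[i]} (or 1 if no such j):
i:      1  2  3  4  5  6  7  8  9 10 11 12 13
b[i]:  11  9  6  7 10  4  8  1  5  3 13  2 12
dp:     1  1  1  2  3  1  3  1  2  2  4  2  4
At index 5 the value is 3.

3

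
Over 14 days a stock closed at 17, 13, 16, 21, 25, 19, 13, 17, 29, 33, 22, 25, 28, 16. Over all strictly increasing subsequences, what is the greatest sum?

137

Let S[i] be the best sum of a strictly increasing subsequence ending at i:
i:       1   2   3   4   5   6   7   8   9  10  11  12  13  14
a[i]:   17  13  16  21  25  19  13  17  29  33  22  25  28  16
S:      17  13  29  50  75  48  13  46 104 137  72  97 125  29
Maximum is 137 (e.g. 13 + 16 + 21 + 25 + 29 + 33).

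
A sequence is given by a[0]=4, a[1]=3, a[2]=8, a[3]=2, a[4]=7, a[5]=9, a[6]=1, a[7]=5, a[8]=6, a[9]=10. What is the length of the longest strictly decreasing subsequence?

4

Negate each value so 'decreasing' becomes 'increasing', then run patience tails on the negated sequence:
-4 → extends → [-4]
-3 → extends → [-4, -3]
-8 → replaces -4 → [-8, -3]
-2 → extends → [-8, -3, -2]
-7 → replaces -3 → [-8, -7, -2]
-9 → replaces -8 → [-9, -7, -2]
-1 → extends → [-9, -7, -2, -1]
-5 → replaces -2 → [-9, -7, -5, -1]
-6 → replaces -5 → [-9, -7, -6, -1]
-10 → replaces -9 → [-10, -7, -6, -1]
Four tails, so the longest strictly decreasing subsequence of the original has length 4.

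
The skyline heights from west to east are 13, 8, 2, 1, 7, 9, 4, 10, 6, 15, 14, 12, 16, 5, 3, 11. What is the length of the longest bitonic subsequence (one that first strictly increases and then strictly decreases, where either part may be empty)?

9

inc[i] = longest strictly increasing subsequence ending at i; dec[i] = longest strictly decreasing subsequence starting at i:
i:      1  2  3  4  5  6  7  8  9 10 11 12 13 14 15 16
a[i]:  13  8  2  1  7  9  4 10  6 15 14 12 16  5  3 11
inc:    1  1  1  1  2  3  2  4  3  5  5  5  6  3  2  5
dec:    6  5  2  1  4  4  2  4  3  5  4  3  3  2  1  1
Best peak at i=10 (value 15): inc=5, dec=5, length 5+5−1 = 9.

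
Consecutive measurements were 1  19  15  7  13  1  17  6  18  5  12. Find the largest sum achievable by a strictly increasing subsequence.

56

Let S[i] be the best sum of a strictly increasing subsequence ending at i:
i:      1  2  3  4  5  6  7  8  9 10 11
a[i]:   1 19 15  7 13  1 17  6 18  5 12
S:      1 20 16  8 21  1 38  7 56  6 20
Maximum is 56 (e.g. 1 + 7 + 13 + 17 + 18).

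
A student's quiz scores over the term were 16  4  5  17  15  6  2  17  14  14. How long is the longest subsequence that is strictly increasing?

4

Let dp[i] be the length of the longest such subsequence ending at index i:
i:      1  2  3  4  5  6  7  8  9 10
a[i]:  16  4  5 17 15  6  2 17 14 14
dp:     1  1  2  3  3  3  1  4  4  4
Maximum dp value is 4.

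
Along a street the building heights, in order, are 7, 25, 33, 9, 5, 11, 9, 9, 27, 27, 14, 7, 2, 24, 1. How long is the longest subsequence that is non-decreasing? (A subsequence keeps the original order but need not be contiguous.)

6

Track the smallest tail for each achievable length (allowing ties):
7 → extends → [7]
25 → extends → [7, 25]
33 → extends → [7, 25, 33]
9 → replaces 25 → [7, 9, 33]
5 → replaces 7 → [5, 9, 33]
11 → replaces 33 → [5, 9, 11]
9 → replaces 11 → [5, 9, 9]
9 → extends → [5, 9, 9, 9]
27 → extends → [5, 9, 9, 9, 27]
27 → extends → [5, 9, 9, 9, 27, 27]
14 → replaces 27 → [5, 9, 9, 9, 14, 27]
7 → replaces 9 → [5, 7, 9, 9, 14, 27]
2 → replaces 5 → [2, 7, 9, 9, 14, 27]
24 → replaces 27 → [2, 7, 9, 9, 14, 24]
1 → replaces 2 → [1, 7, 9, 9, 14, 24]
Six tails, so the longest non-decreasing subsequence has length 6 (e.g. 7, 9, 9, 9, 27, 27).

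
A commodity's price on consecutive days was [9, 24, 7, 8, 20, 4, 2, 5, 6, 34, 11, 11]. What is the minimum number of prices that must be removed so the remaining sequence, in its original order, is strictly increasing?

8

Fewest deletions = n − (longest strictly increasing subsequence).
Patience tails:
9 → extends → [9]
24 → extends → [9, 24]
7 → replaces 9 → [7, 24]
8 → replaces 24 → [7, 8]
20 → extends → [7, 8, 20]
4 → replaces 7 → [4, 8, 20]
2 → replaces 4 → [2, 8, 20]
5 → replaces 8 → [2, 5, 20]
6 → replaces 20 → [2, 5, 6]
34 → extends → [2, 5, 6, 34]
11 → replaces 34 → [2, 5, 6, 11]
11 → already a tail → [2, 5, 6, 11]
Longest strictly increasing subsequence has length 4, so deletions = 12 − 4 = 8.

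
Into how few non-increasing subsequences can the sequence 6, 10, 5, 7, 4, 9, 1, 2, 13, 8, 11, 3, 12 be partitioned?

Place each on the leftmost legal pile:
6 → new pile 1 (tops now [6])
10 → new pile 2 (tops now [6, 10])
5 → pile 1 (tops now [5, 10])
7 → pile 2 (tops now [5, 7])
4 → pile 1 (tops now [4, 7])
9 → new pile 3 (tops now [4, 7, 9])
1 → pile 1 (tops now [1, 7, 9])
2 → pile 2 (tops now [1, 2, 9])
13 → new pile 4 (tops now [1, 2, 9, 13])
8 → pile 3 (tops now [1, 2, 8, 13])
11 → pile 4 (tops now [1, 2, 8, 11])
3 → pile 3 (tops now [1, 2, 3, 11])
12 → new pile 5 (tops now [1, 2, 3, 11, 12])
Five piles.

5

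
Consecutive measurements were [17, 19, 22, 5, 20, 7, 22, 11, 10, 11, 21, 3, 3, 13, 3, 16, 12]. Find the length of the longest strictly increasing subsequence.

Let dp[i] be the length of the longest such subsequence ending at index i:
i:      1  2  3  4  5  6  7  8  9 10 11 12 13 14 15 16 17
a[i]:  17 19 22  5 20  7 22 11 10 11 21  3  3 13  3 16 12
dp:     1  2  3  1  3  2  4  3  3  4  5  1  1  5  1  6  5
Maximum dp value is 6.

6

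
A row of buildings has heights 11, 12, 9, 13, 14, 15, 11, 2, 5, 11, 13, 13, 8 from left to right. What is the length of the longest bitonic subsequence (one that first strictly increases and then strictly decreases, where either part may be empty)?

7

inc[i] = longest strictly increasing subsequence ending at i; dec[i] = longest strictly decreasing subsequence starting at i:
i:      1  2  3  4  5  6  7  8  9 10 11 12 13
a[i]:  11 12  9 13 14 15 11  2  5 11 13 13  8
inc:    1  2  1  3  4  5  2  1  2  3  4  4  3
dec:    3  3  2  3  3  3  2  1  1  2  2  2  1
Best peak at i=6 (value 15): inc=5, dec=3, length 5+3−1 = 7.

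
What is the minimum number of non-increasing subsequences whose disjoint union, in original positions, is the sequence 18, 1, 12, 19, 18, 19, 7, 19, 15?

Place each on the leftmost legal pile:
18 → new pile 1 (tops now [18])
1 → pile 1 (tops now [1])
12 → new pile 2 (tops now [1, 12])
19 → new pile 3 (tops now [1, 12, 19])
18 → pile 3 (tops now [1, 12, 18])
19 → new pile 4 (tops now [1, 12, 18, 19])
7 → pile 2 (tops now [1, 7, 18, 19])
19 → pile 4 (tops now [1, 7, 18, 19])
15 → pile 3 (tops now [1, 7, 15, 19])
Four piles.

4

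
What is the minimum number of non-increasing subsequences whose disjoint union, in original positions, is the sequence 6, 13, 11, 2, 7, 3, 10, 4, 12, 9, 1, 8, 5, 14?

The minimum number of non-increasing subsequences covering a sequence equals the length of its longest strictly increasing subsequence.
LIS length is 5 (e.g. 6, 7, 10, 12, 14), so 5 piles are needed.

5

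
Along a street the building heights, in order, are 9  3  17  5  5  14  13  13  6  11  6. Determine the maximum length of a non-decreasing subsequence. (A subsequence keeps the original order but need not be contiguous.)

Let dp[i] be the length of the longest such subsequence ending at index i:
i:      1  2  3  4  5  6  7  8  9 10 11
a[i]:   9  3 17  5  5 14 13 13  6 11  6
dp:     1  1  2  2  3  4  4  5  4  5  5
Maximum dp value is 5.

5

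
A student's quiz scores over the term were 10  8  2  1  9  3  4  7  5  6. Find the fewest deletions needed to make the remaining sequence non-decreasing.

5

Fewest deletions = n − (longest non-decreasing subsequence).
Patience tails:
10 → extends → [10]
8 → replaces 10 → [8]
2 → replaces 8 → [2]
1 → replaces 2 → [1]
9 → extends → [1, 9]
3 → replaces 9 → [1, 3]
4 → extends → [1, 3, 4]
7 → extends → [1, 3, 4, 7]
5 → replaces 7 → [1, 3, 4, 5]
6 → extends → [1, 3, 4, 5, 6]
Longest non-decreasing subsequence has length 5, so deletions = 10 − 5 = 5.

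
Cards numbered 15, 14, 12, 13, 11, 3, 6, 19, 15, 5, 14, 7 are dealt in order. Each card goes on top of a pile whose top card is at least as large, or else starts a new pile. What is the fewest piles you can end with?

Place each on the leftmost legal pile:
15 → new pile 1 (tops now [15])
14 → pile 1 (tops now [14])
12 → pile 1 (tops now [12])
13 → new pile 2 (tops now [12, 13])
11 → pile 1 (tops now [11, 13])
3 → pile 1 (tops now [3, 13])
6 → pile 2 (tops now [3, 6])
19 → new pile 3 (tops now [3, 6, 19])
15 → pile 3 (tops now [3, 6, 15])
5 → pile 2 (tops now [3, 5, 15])
14 → pile 3 (tops now [3, 5, 14])
7 → pile 3 (tops now [3, 5, 7])
Three piles.

3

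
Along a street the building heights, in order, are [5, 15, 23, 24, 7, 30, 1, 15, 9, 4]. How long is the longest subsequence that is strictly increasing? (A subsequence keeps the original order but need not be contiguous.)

5

Track the smallest tail for each achievable length (strict):
5 → extends → [5]
15 → extends → [5, 15]
23 → extends → [5, 15, 23]
24 → extends → [5, 15, 23, 24]
7 → replaces 15 → [5, 7, 23, 24]
30 → extends → [5, 7, 23, 24, 30]
1 → replaces 5 → [1, 7, 23, 24, 30]
15 → replaces 23 → [1, 7, 15, 24, 30]
9 → replaces 15 → [1, 7, 9, 24, 30]
4 → replaces 7 → [1, 4, 9, 24, 30]
Five tails, so the longest strictly increasing subsequence has length 5 (e.g. 5, 15, 23, 24, 30).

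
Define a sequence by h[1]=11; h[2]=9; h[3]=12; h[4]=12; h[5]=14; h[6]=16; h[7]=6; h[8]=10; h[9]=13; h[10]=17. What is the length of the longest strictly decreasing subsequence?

3

Negate each value so 'decreasing' becomes 'increasing', then run patience tails on the negated sequence:
-11 → extends → [-11]
-9 → extends → [-11, -9]
-12 → replaces -11 → [-12, -9]
-12 → already a tail → [-12, -9]
-14 → replaces -12 → [-14, -9]
-16 → replaces -14 → [-16, -9]
-6 → extends → [-16, -9, -6]
-10 → replaces -9 → [-16, -10, -6]
-13 → replaces -10 → [-16, -13, -6]
-17 → replaces -16 → [-17, -13, -6]
Three tails, so the longest strictly decreasing subsequence of the original has length 3.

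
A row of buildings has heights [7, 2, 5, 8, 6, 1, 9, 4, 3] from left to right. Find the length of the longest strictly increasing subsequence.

Track the smallest tail for each achievable length (strict):
7 → extends → [7]
2 → replaces 7 → [2]
5 → extends → [2, 5]
8 → extends → [2, 5, 8]
6 → replaces 8 → [2, 5, 6]
1 → replaces 2 → [1, 5, 6]
9 → extends → [1, 5, 6, 9]
4 → replaces 5 → [1, 4, 6, 9]
3 → replaces 4 → [1, 3, 6, 9]
Four tails, so the longest strictly increasing subsequence has length 4 (e.g. 2, 5, 8, 9).

4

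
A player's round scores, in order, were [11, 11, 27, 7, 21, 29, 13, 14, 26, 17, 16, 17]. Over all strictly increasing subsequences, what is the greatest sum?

Let S[i] be the best sum of a strictly increasing subsequence ending at i:
i:      1  2  3  4  5  6  7  8  9 10 11 12
a[i]:  11 11 27  7 21 29 13 14 26 17 16 17
S:     11 11 38  7 32 67 24 38 64 55 54 71
Maximum is 71 (e.g. 11 + 13 + 14 + 16 + 17).

71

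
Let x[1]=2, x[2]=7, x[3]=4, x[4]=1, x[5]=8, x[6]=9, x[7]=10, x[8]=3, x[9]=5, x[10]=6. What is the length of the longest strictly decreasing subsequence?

Let dp[i] be the longest strictly decreasing subsequence ending at i:
i:      1  2  3  4  5  6  7  8  9 10
x[i]:   2  7  4  1  8  9 10  3  5  6
dp:     1  1  2  3  1  1  1  3  2  2
Maximum is 3.

3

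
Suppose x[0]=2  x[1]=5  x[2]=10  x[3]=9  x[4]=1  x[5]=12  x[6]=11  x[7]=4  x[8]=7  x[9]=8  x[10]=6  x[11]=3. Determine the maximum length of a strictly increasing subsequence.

4

Track the smallest tail for each achievable length (strict):
2 → extends → [2]
5 → extends → [2, 5]
10 → extends → [2, 5, 10]
9 → replaces 10 → [2, 5, 9]
1 → replaces 2 → [1, 5, 9]
12 → extends → [1, 5, 9, 12]
11 → replaces 12 → [1, 5, 9, 11]
4 → replaces 5 → [1, 4, 9, 11]
7 → replaces 9 → [1, 4, 7, 11]
8 → replaces 11 → [1, 4, 7, 8]
6 → replaces 7 → [1, 4, 6, 8]
3 → replaces 4 → [1, 3, 6, 8]
Four tails, so the longest strictly increasing subsequence has length 4 (e.g. 2, 5, 10, 12).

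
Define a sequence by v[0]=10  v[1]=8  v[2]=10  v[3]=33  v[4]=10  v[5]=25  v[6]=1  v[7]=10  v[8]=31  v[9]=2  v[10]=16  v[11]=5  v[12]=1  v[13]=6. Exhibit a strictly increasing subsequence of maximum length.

Patience tails give the LIS length; then backtrack through the dp parents:
10 → extends → [10]
8 → replaces 10 → [8]
10 → extends → [8, 10]
33 → extends → [8, 10, 33]
10 → already a tail → [8, 10, 33]
25 → replaces 33 → [8, 10, 25]
1 → replaces 8 → [1, 10, 25]
10 → already a tail → [1, 10, 25]
31 → extends → [1, 10, 25, 31]
2 → replaces 10 → [1, 2, 25, 31]
16 → replaces 25 → [1, 2, 16, 31]
5 → replaces 16 → [1, 2, 5, 31]
1 → already a tail → [1, 2, 5, 31]
6 → replaces 31 → [1, 2, 5, 6]
Length 4; one witness is 8, 10, 25, 31.

8, 10, 25, 31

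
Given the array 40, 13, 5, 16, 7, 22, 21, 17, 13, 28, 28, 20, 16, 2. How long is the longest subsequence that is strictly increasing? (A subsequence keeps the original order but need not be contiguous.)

4

Track the smallest tail for each achievable length (strict):
40 → extends → [40]
13 → replaces 40 → [13]
5 → replaces 13 → [5]
16 → extends → [5, 16]
7 → replaces 16 → [5, 7]
22 → extends → [5, 7, 22]
21 → replaces 22 → [5, 7, 21]
17 → replaces 21 → [5, 7, 17]
13 → replaces 17 → [5, 7, 13]
28 → extends → [5, 7, 13, 28]
28 → already a tail → [5, 7, 13, 28]
20 → replaces 28 → [5, 7, 13, 20]
16 → replaces 20 → [5, 7, 13, 16]
2 → replaces 5 → [2, 7, 13, 16]
Four tails, so the longest strictly increasing subsequence has length 4 (e.g. 13, 16, 22, 28).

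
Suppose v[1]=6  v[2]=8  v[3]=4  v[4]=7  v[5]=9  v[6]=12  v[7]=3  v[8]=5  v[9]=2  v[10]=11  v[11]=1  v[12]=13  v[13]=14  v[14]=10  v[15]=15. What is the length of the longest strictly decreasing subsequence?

5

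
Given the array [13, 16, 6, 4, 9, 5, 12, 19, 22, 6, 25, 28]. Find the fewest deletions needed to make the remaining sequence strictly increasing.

5

Fewest deletions = n − (longest strictly increasing subsequence).
i:      1  2  3  4  5  6  7  8  9 10 11 12
a[i]:  13 16  6  4  9  5 12 19 22  6 25 28
dp:     1  2  1  1  2  2  3  4  5  3  6  7
max dp = 7, so deletions = 12 − 7 = 5.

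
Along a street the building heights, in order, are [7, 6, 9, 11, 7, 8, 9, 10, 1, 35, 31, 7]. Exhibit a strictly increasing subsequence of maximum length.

6, 7, 8, 9, 10, 35

Patience tails give the LIS length; then backtrack through the dp parents:
7 → extends → [7]
6 → replaces 7 → [6]
9 → extends → [6, 9]
11 → extends → [6, 9, 11]
7 → replaces 9 → [6, 7, 11]
8 → replaces 11 → [6, 7, 8]
9 → extends → [6, 7, 8, 9]
10 → extends → [6, 7, 8, 9, 10]
1 → replaces 6 → [1, 7, 8, 9, 10]
35 → extends → [1, 7, 8, 9, 10, 35]
31 → replaces 35 → [1, 7, 8, 9, 10, 31]
7 → already a tail → [1, 7, 8, 9, 10, 31]
Length 6; one witness is 6, 7, 8, 9, 10, 35.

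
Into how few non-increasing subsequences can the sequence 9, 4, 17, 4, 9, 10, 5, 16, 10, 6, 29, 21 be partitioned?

Place each on the leftmost legal pile:
9 → new pile 1 (tops now [9])
4 → pile 1 (tops now [4])
17 → new pile 2 (tops now [4, 17])
4 → pile 1 (tops now [4, 17])
9 → pile 2 (tops now [4, 9])
10 → new pile 3 (tops now [4, 9, 10])
5 → pile 2 (tops now [4, 5, 10])
16 → new pile 4 (tops now [4, 5, 10, 16])
10 → pile 3 (tops now [4, 5, 10, 16])
6 → pile 3 (tops now [4, 5, 6, 16])
29 → new pile 5 (tops now [4, 5, 6, 16, 29])
21 → pile 5 (tops now [4, 5, 6, 16, 21])
Five piles.

5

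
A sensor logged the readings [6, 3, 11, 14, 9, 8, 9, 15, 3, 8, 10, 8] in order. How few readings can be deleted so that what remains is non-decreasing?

8

Fewest deletions = n − (longest non-decreasing subsequence).
i:      1  2  3  4  5  6  7  8  9 10 11 12
a[i]:   6  3 11 14  9  8  9 15  3  8 10  8
dp:     1  1  2  3  2  2  3  4  2  3  4  4
max dp = 4, so deletions = 12 − 4 = 8.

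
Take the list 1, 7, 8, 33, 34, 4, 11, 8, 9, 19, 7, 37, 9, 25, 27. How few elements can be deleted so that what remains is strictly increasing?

Fewest deletions = n − (longest strictly increasing subsequence).
Patience tails:
1 → extends → [1]
7 → extends → [1, 7]
8 → extends → [1, 7, 8]
33 → extends → [1, 7, 8, 33]
34 → extends → [1, 7, 8, 33, 34]
4 → replaces 7 → [1, 4, 8, 33, 34]
11 → replaces 33 → [1, 4, 8, 11, 34]
8 → already a tail → [1, 4, 8, 11, 34]
9 → replaces 11 → [1, 4, 8, 9, 34]
19 → replaces 34 → [1, 4, 8, 9, 19]
7 → replaces 8 → [1, 4, 7, 9, 19]
37 → extends → [1, 4, 7, 9, 19, 37]
9 → already a tail → [1, 4, 7, 9, 19, 37]
25 → replaces 37 → [1, 4, 7, 9, 19, 25]
27 → extends → [1, 4, 7, 9, 19, 25, 27]
Longest strictly increasing subsequence has length 7, so deletions = 15 − 7 = 8.

8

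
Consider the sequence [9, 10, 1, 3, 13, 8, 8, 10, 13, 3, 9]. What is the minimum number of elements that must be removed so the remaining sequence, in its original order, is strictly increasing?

6

Fewest deletions = n − (longest strictly increasing subsequence).
Patience tails:
9 → extends → [9]
10 → extends → [9, 10]
1 → replaces 9 → [1, 10]
3 → replaces 10 → [1, 3]
13 → extends → [1, 3, 13]
8 → replaces 13 → [1, 3, 8]
8 → already a tail → [1, 3, 8]
10 → extends → [1, 3, 8, 10]
13 → extends → [1, 3, 8, 10, 13]
3 → already a tail → [1, 3, 8, 10, 13]
9 → replaces 10 → [1, 3, 8, 9, 13]
Longest strictly increasing subsequence has length 5, so deletions = 11 − 5 = 6.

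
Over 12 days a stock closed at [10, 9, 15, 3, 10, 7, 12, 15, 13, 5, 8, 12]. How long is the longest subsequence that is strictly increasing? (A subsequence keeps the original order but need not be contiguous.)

4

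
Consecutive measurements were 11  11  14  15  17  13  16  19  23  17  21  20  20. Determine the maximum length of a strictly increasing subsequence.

6

Track the smallest tail for each achievable length (strict):
11 → extends → [11]
11 → already a tail → [11]
14 → extends → [11, 14]
15 → extends → [11, 14, 15]
17 → extends → [11, 14, 15, 17]
13 → replaces 14 → [11, 13, 15, 17]
16 → replaces 17 → [11, 13, 15, 16]
19 → extends → [11, 13, 15, 16, 19]
23 → extends → [11, 13, 15, 16, 19, 23]
17 → replaces 19 → [11, 13, 15, 16, 17, 23]
21 → replaces 23 → [11, 13, 15, 16, 17, 21]
20 → replaces 21 → [11, 13, 15, 16, 17, 20]
20 → already a tail → [11, 13, 15, 16, 17, 20]
Six tails, so the longest strictly increasing subsequence has length 6 (e.g. 11, 14, 15, 17, 19, 23).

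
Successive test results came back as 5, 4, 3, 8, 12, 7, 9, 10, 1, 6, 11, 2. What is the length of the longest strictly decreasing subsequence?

Negate each value so 'decreasing' becomes 'increasing', then run patience tails on the negated sequence:
-5 → extends → [-5]
-4 → extends → [-5, -4]
-3 → extends → [-5, -4, -3]
-8 → replaces -5 → [-8, -4, -3]
-12 → replaces -8 → [-12, -4, -3]
-7 → replaces -4 → [-12, -7, -3]
-9 → replaces -7 → [-12, -9, -3]
-10 → replaces -9 → [-12, -10, -3]
-1 → extends → [-12, -10, -3, -1]
-6 → replaces -3 → [-12, -10, -6, -1]
-11 → replaces -10 → [-12, -11, -6, -1]
-2 → replaces -1 → [-12, -11, -6, -2]
Four tails, so the longest strictly decreasing subsequence of the original has length 4.

4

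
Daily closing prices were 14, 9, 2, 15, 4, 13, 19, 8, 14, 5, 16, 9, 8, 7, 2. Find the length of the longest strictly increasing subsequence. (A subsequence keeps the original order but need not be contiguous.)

5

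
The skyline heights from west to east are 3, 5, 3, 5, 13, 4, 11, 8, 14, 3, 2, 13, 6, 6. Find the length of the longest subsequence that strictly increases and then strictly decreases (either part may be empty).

inc[i] = longest strictly increasing subsequence ending at i; dec[i] = longest strictly decreasing subsequence starting at i:
i:      1  2  3  4  5  6  7  8  9 10 11 12 13 14
a[i]:   3  5  3  5 13  4 11  8 14  3  2 13  6  6
inc:    1  2  1  2  3  2  3  3  4  1  1  4  3  3
dec:    2  4  2  4  5  3  4  3  3  2  1  2  1  1
Best peak at i=5 (value 13): inc=3, dec=5, length 3+5−1 = 7.

7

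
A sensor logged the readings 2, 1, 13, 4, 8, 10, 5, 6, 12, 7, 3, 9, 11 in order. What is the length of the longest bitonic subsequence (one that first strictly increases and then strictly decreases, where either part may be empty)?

7

inc[i] = longest strictly increasing subsequence ending at i; dec[i] = longest strictly decreasing subsequence starting at i:
i:      1  2  3  4  5  6  7  8  9 10 11 12 13
a[i]:   2  1 13  4  8 10  5  6 12  7  3  9 11
inc:    1  1  2  2  3  4  3  4  5  5  2  6  7
dec:    2  1  4  2  3  3  2  2  3  2  1  1  1
Best peak at i=9 (value 12): inc=5, dec=3, length 5+3−1 = 7.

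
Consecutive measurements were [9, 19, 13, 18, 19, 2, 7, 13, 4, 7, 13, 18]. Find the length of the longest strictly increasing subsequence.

Track the smallest tail for each achievable length (strict):
9 → extends → [9]
19 → extends → [9, 19]
13 → replaces 19 → [9, 13]
18 → extends → [9, 13, 18]
19 → extends → [9, 13, 18, 19]
2 → replaces 9 → [2, 13, 18, 19]
7 → replaces 13 → [2, 7, 18, 19]
13 → replaces 18 → [2, 7, 13, 19]
4 → replaces 7 → [2, 4, 13, 19]
7 → replaces 13 → [2, 4, 7, 19]
13 → replaces 19 → [2, 4, 7, 13]
18 → extends → [2, 4, 7, 13, 18]
Five tails, so the longest strictly increasing subsequence has length 5 (e.g. 2, 4, 7, 13, 18).

5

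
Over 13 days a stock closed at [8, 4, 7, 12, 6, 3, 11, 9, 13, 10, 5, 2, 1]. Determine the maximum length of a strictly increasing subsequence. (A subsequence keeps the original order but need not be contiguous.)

Track the smallest tail for each achievable length (strict):
8 → extends → [8]
4 → replaces 8 → [4]
7 → extends → [4, 7]
12 → extends → [4, 7, 12]
6 → replaces 7 → [4, 6, 12]
3 → replaces 4 → [3, 6, 12]
11 → replaces 12 → [3, 6, 11]
9 → replaces 11 → [3, 6, 9]
13 → extends → [3, 6, 9, 13]
10 → replaces 13 → [3, 6, 9, 10]
5 → replaces 6 → [3, 5, 9, 10]
2 → replaces 3 → [2, 5, 9, 10]
1 → replaces 2 → [1, 5, 9, 10]
Four tails, so the longest strictly increasing subsequence has length 4 (e.g. 4, 7, 12, 13).

4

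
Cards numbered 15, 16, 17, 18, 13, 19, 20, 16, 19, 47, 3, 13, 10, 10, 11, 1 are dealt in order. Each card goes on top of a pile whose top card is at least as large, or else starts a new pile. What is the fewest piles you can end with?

7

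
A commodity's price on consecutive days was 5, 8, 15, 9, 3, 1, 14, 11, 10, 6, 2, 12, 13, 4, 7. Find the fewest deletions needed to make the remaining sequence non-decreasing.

Fewest deletions = n − (longest non-decreasing subsequence).
Patience tails:
5 → extends → [5]
8 → extends → [5, 8]
15 → extends → [5, 8, 15]
9 → replaces 15 → [5, 8, 9]
3 → replaces 5 → [3, 8, 9]
1 → replaces 3 → [1, 8, 9]
14 → extends → [1, 8, 9, 14]
11 → replaces 14 → [1, 8, 9, 11]
10 → replaces 11 → [1, 8, 9, 10]
6 → replaces 8 → [1, 6, 9, 10]
2 → replaces 6 → [1, 2, 9, 10]
12 → extends → [1, 2, 9, 10, 12]
13 → extends → [1, 2, 9, 10, 12, 13]
4 → replaces 9 → [1, 2, 4, 10, 12, 13]
7 → replaces 10 → [1, 2, 4, 7, 12, 13]
Longest non-decreasing subsequence has length 6, so deletions = 15 − 6 = 9.

9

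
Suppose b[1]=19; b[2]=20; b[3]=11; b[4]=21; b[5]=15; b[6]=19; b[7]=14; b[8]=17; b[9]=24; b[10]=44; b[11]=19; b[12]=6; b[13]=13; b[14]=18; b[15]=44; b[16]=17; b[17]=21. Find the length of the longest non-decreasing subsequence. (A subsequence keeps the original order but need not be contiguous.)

Track the smallest tail for each achievable length (allowing ties):
19 → extends → [19]
20 → extends → [19, 20]
11 → replaces 19 → [11, 20]
21 → extends → [11, 20, 21]
15 → replaces 20 → [11, 15, 21]
19 → replaces 21 → [11, 15, 19]
14 → replaces 15 → [11, 14, 19]
17 → replaces 19 → [11, 14, 17]
24 → extends → [11, 14, 17, 24]
44 → extends → [11, 14, 17, 24, 44]
19 → replaces 24 → [11, 14, 17, 19, 44]
6 → replaces 11 → [6, 14, 17, 19, 44]
13 → replaces 14 → [6, 13, 17, 19, 44]
18 → replaces 19 → [6, 13, 17, 18, 44]
44 → extends → [6, 13, 17, 18, 44, 44]
17 → replaces 18 → [6, 13, 17, 17, 44, 44]
21 → replaces 44 → [6, 13, 17, 17, 21, 44]
Six tails, so the longest non-decreasing subsequence has length 6 (e.g. 19, 20, 21, 24, 44, 44).

6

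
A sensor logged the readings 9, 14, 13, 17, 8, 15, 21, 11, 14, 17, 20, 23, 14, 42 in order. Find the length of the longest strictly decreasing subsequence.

3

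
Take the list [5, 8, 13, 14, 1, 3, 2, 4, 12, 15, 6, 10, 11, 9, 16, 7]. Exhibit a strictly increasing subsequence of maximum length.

1, 3, 4, 6, 10, 11, 16

Patience tails give the LIS length; then backtrack through the dp parents:
5 → extends → [5]
8 → extends → [5, 8]
13 → extends → [5, 8, 13]
14 → extends → [5, 8, 13, 14]
1 → replaces 5 → [1, 8, 13, 14]
3 → replaces 8 → [1, 3, 13, 14]
2 → replaces 3 → [1, 2, 13, 14]
4 → replaces 13 → [1, 2, 4, 14]
12 → replaces 14 → [1, 2, 4, 12]
15 → extends → [1, 2, 4, 12, 15]
6 → replaces 12 → [1, 2, 4, 6, 15]
10 → replaces 15 → [1, 2, 4, 6, 10]
11 → extends → [1, 2, 4, 6, 10, 11]
9 → replaces 10 → [1, 2, 4, 6, 9, 11]
16 → extends → [1, 2, 4, 6, 9, 11, 16]
7 → replaces 9 → [1, 2, 4, 6, 7, 11, 16]
Length 7; one witness is 1, 3, 4, 6, 10, 11, 16.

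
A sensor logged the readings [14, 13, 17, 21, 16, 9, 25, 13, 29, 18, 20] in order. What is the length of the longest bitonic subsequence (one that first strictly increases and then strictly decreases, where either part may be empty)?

inc[i] = longest strictly increasing subsequence ending at i; dec[i] = longest strictly decreasing subsequence starting at i:
i:      1  2  3  4  5  6  7  8  9 10 11
a[i]:  14 13 17 21 16  9 25 13 29 18 20
inc:    1  1  2  3  2  1  4  2  5  3  4
dec:    3  2  3  3  2  1  2  1  2  1  1
Best peak at i=9 (value 29): inc=5, dec=2, length 5+2−1 = 6.

6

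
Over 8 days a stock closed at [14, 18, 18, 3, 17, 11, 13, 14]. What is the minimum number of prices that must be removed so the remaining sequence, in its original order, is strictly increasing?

4

Fewest deletions = n − (longest strictly increasing subsequence).
i:      1  2  3  4  5  6  7  8
a[i]:  14 18 18  3 17 11 13 14
dp:     1  2  2  1  2  2  3  4
max dp = 4, so deletions = 8 − 4 = 4.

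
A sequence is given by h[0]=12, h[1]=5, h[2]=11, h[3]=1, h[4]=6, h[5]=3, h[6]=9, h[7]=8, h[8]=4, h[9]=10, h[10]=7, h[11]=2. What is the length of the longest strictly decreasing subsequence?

6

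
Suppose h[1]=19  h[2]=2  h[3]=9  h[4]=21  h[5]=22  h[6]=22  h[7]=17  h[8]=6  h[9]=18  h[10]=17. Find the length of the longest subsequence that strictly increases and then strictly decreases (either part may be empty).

inc[i] = longest strictly increasing subsequence ending at i; dec[i] = longest strictly decreasing subsequence starting at i:
i:      1  2  3  4  5  6  7  8  9 10
h[i]:  19  2  9 21 22 22 17  6 18 17
inc:    1  1  2  3  4  4  3  2  4  3
dec:    3  1  2  3  3  3  2  1  2  1
Best peak at i=5 (value 22): inc=4, dec=3, length 4+3−1 = 6.

6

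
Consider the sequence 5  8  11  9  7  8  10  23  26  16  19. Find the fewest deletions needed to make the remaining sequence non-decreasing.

5

Fewest deletions = n − (longest non-decreasing subsequence).
i:      1  2  3  4  5  6  7  8  9 10 11
a[i]:   5  8 11  9  7  8 10 23 26 16 19
dp:     1  2  3  3  2  3  4  5  6  5  6
max dp = 6, so deletions = 11 − 6 = 5.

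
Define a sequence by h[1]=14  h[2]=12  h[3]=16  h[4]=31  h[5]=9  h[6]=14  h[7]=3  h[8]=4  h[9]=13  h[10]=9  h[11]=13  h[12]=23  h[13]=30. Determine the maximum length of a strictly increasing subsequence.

Let dp[i] be the length of the longest such subsequence ending at index i:
i:      1  2  3  4  5  6  7  8  9 10 11 12 13
h[i]:  14 12 16 31  9 14  3  4 13  9 13 23 30
dp:     1  1  2  3  1  2  1  2  3  3  4  5  6
Maximum dp value is 6.

6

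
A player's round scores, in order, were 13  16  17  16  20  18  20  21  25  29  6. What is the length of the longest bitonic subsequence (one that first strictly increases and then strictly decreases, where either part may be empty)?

inc[i] = longest strictly increasing subsequence ending at i; dec[i] = longest strictly decreasing subsequence starting at i:
i:      1  2  3  4  5  6  7  8  9 10 11
a[i]:  13 16 17 16 20 18 20 21 25 29  6
inc:    1  2  3  2  4  4  5  6  7  8  1
dec:    2  2  3  2  3  2  2  2  2  2  1
Best peak at i=10 (value 29): inc=8, dec=2, length 8+2−1 = 9.

9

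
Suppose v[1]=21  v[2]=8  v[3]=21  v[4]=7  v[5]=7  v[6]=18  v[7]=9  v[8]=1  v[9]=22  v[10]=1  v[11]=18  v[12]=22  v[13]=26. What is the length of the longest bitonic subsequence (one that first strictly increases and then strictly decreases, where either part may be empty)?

inc[i] = longest strictly increasing subsequence ending at i; dec[i] = longest strictly decreasing subsequence starting at i:
i:      1  2  3  4  5  6  7  8  9 10 11 12 13
v[i]:  21  8 21  7  7 18  9  1 22  1 18 22 26
inc:    1  1  2  1  1  2  2  1  3  1  3  4  5
dec:    4  3  4  2  2  3  2  1  2  1  1  1  1
Best peak at i=3 (value 21): inc=2, dec=4, length 2+4−1 = 5.

5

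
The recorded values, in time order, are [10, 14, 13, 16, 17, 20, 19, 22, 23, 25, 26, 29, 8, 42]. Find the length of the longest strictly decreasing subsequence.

3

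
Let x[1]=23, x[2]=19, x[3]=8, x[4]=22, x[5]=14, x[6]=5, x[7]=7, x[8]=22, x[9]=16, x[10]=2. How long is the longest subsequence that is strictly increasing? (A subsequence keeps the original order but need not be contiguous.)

Track the smallest tail for each achievable length (strict):
23 → extends → [23]
19 → replaces 23 → [19]
8 → replaces 19 → [8]
22 → extends → [8, 22]
14 → replaces 22 → [8, 14]
5 → replaces 8 → [5, 14]
7 → replaces 14 → [5, 7]
22 → extends → [5, 7, 22]
16 → replaces 22 → [5, 7, 16]
2 → replaces 5 → [2, 7, 16]
Three tails, so the longest strictly increasing subsequence has length 3 (e.g. 8, 14, 22).

3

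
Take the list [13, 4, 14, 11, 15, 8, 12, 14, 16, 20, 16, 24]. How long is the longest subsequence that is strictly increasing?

7

Let dp[i] be the length of the longest such subsequence ending at index i:
i:      1  2  3  4  5  6  7  8  9 10 11 12
a[i]:  13  4 14 11 15  8 12 14 16 20 16 24
dp:     1  1  2  2  3  2  3  4  5  6  5  7
Maximum dp value is 7.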